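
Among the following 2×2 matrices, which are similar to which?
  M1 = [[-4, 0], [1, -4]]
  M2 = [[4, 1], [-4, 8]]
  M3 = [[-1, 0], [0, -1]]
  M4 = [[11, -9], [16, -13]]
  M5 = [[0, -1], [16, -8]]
4 classes: {M1, M5}, {M2}, {M3}, {M4}

Characteristic polynomials: χ_{M1} = (x + 4)^2, χ_{M2} = (x - 6)^2, χ_{M3} = (x + 1)^2, χ_{M4} = (x + 1)^2, χ_{M5} = (x + 4)^2.

{M1, M5}: invariant factors (x + 4)^2.

{M2}: invariant factors (x - 6)^2.

{M3}: invariant factors x + 1, x + 1.

{M4}: invariant factors (x + 1)^2.

Matrices are similar if and only if their invariant-factor lists agree; the partition into similarity classes is {M1, M5}, {M2}, {M3}, {M4}.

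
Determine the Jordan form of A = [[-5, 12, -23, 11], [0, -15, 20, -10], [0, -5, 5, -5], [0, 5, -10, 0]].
J = [[-5, 1, 0, 0], [0, -5, 0, 0], [0, 0, -5, 0], [0, 0, 0, 0]]

The characteristic polynomial is det(xI - A) = x(x + 5)^3, so the eigenvalues are -5 (algebraic multiplicity 3), 0 (algebraic multiplicity 1).

For λ = -5: rank(A + 5I) = 2, rank((A + 5I)^2) = 1. The eigenspace has dimension 4 - 2 = 2, so there are 2 Jordan blocks; the rank sequence gives block sizes [2, 1].

For λ = 0: algebraic multiplicity 1 gives one 1×1 block.

Assembling the blocks gives the Jordan form J above.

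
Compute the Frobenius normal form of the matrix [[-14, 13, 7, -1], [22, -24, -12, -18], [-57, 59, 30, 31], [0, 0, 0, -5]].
The invariant factors of A (the non-unit diagonal entries of the Smith normal form of xI - A over ℚ[x]) are x + 5, (x + 1)(x + 2)(x + 5), each dividing the next. The characteristic polynomial is their product, (x + 1)(x + 2)(x + 5)^2.

The rational canonical form is the block-diagonal matrix of companion matrices C(f_i):
R = [[-5, 0, 0, 0], [0, 0, 0, -10], [0, 1, 0, -17], [0, 0, 1, -8]].

R = [[-5, 0, 0, 0], [0, 0, 0, -10], [0, 1, 0, -17], [0, 0, 1, -8]]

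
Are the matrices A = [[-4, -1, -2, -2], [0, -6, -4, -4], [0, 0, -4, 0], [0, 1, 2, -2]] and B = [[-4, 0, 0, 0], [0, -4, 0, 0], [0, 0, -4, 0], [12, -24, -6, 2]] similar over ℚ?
trace(A) = -16 but trace(B) = -10. The trace is a similarity invariant, so A and B are not similar.

No.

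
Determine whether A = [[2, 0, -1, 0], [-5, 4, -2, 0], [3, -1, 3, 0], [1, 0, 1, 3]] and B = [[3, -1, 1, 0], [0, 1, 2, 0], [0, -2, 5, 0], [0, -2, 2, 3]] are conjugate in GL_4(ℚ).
Both have characteristic polynomial (x - 3)^4, but the minimal polynomial of A is (x - 3)^3 while the minimal polynomial of B is (x - 3)^2. The minimal polynomial is a similarity invariant, so A and B are not similar.

No.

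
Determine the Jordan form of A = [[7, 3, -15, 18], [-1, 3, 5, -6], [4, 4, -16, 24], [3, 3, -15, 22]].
J = [[4, 1, 0, 0], [0, 4, 0, 0], [0, 0, 4, 0], [0, 0, 0, 4]]

The characteristic polynomial is det(xI - A) = (x - 4)^4, so the eigenvalues are 4 (algebraic multiplicity 4).

For λ = 4: rank(A - 4I) = 1, rank((A - 4I)^2) = 0. The eigenspace has dimension 4 - 1 = 3, so there are 3 Jordan blocks; the rank sequence gives block sizes [2, 1, 1].

Assembling the blocks gives the Jordan form J above.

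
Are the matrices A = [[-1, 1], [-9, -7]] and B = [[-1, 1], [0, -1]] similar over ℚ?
trace(A) = -8 but trace(B) = -2. The trace is a similarity invariant, so A and B are not similar.

No.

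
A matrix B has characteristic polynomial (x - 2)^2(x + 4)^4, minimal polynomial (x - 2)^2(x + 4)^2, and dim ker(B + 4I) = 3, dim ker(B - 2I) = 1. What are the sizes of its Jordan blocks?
λ = -4: algebraic multiplicity 4 (exponent in χ_B), largest block size 2 (exponent in m_B), 3 blocks (geometric multiplicity). These force block sizes [2, 1, 1].
λ = 2: algebraic multiplicity 2 (exponent in χ_B), largest block size 2 (exponent in m_B), 1 block (geometric multiplicity). This forces block sizes [2].

Jordan blocks: (-4, 2), (-4, 1), (-4, 1), (2, 2)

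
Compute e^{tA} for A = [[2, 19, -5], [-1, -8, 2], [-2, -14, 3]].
A has Jordan form J = [[-1, 1, 0], [0, -1, 1], [0, 0, -1]] with A = PJP^{-1}, so e^{tA} = P e^{tJ} P^{-1}.

For a Jordan block J_k(λ), e^{tJ_k(λ)} = e^{λt} · (I + tN + t^2 N^2/2! + ... + t^{k-1} N^{k-1}/(k-1)!) where N is the nilpotent superdiagonal part.

Assembling the blocks and conjugating back gives the entries of e^{tA} as shown above.

e^{tA} = [[(3*t + 1)*e^{-t}, t*(19 - 3*t)*e^{-t}, t*(3*t - 10)*e^{-t}/2], [-t*e^{-t}, (t^2 - 7*t + 1)*e^{-t}, t*(4 - t)*e^{-t}/2], [-2*t*e^{-t}, 2*t*(t - 7)*e^{-t}, (-t^2 + 4*t + 1)*e^{-t}]]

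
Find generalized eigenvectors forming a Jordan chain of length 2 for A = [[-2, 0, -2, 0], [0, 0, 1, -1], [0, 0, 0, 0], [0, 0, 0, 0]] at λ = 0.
We seek v_1 ∈ ker(A^2) \ ker(A), then set v_{i+1} = A v_i.

One such chain is v_1 = [[-1, -1, 1, 0]]^T, v_2 = [[0, 1, 0, 0]]^T. Check: A v_2 = [[0, 0, 0, 0]]^T = 0.

v_1 = [[-1, -1, 1, 0]]^T, v_2 = [[0, 1, 0, 0]]^T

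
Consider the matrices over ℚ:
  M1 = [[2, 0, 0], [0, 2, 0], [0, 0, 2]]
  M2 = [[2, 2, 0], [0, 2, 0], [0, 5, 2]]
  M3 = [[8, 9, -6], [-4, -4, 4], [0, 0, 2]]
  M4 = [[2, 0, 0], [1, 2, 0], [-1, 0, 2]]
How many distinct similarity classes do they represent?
2 classes: {M1}, {M2, M3, M4}

Characteristic polynomials: χ_{M1} = (x - 2)^3, χ_{M2} = (x - 2)^3, χ_{M3} = (x - 2)^3, χ_{M4} = (x - 2)^3.

{M1}: invariant factors x - 2, x - 2, x - 2.

{M2, M3, M4}: invariant factors x - 2, (x - 2)^2.

Matrices are similar if and only if their invariant-factor lists agree; the partition into similarity classes is {M1}, {M2, M3, M4}.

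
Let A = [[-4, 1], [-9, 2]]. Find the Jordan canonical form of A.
J = [[-1, 1], [0, -1]]

The characteristic polynomial is det(xI - A) = (x + 1)^2, so the eigenvalues are -1 (algebraic multiplicity 2).

For λ = -1: rank(A + I) = 1, rank((A + I)^2) = 0. The eigenspace has dimension 2 - 1 = 1, so there is 1 Jordan block; the rank sequence gives block sizes [2].

Assembling the blocks gives the Jordan form J above.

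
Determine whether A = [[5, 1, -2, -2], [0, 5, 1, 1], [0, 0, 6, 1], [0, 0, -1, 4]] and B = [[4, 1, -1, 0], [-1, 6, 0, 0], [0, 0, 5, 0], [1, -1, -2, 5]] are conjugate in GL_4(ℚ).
Yes.

Two matrices over a field are similar if and only if they have the same invariant factors.

Both A and B have characteristic polynomial (x - 5)^4 and minimal polynomial (x - 5)^3. Computing further, both have invariant factors x - 5, (x - 5)^3. Hence A and B are similar.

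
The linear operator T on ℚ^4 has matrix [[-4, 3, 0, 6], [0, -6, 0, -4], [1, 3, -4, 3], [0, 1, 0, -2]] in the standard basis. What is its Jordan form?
J = [[-4, 1, 0, 0], [0, -4, 0, 0], [0, 0, -4, 1], [0, 0, 0, -4]]

The characteristic polynomial is det(xI - A) = (x + 4)^4, so the eigenvalues are -4 (algebraic multiplicity 4).

For λ = -4: rank(A + 4I) = 2, rank((A + 4I)^2) = 0. The eigenspace has dimension 4 - 2 = 2, so there are 2 Jordan blocks; the rank sequence gives block sizes [2, 2].

Assembling the blocks gives the Jordan form J above.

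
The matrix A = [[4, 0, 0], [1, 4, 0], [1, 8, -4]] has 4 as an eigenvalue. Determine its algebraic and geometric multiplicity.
algebraic multiplicity 2, geometric multiplicity 1

The characteristic polynomial is (x - 4)^2(x + 4), so the factor x - 4 appears with exponent 2: the algebraic multiplicity is 2.

rank(A - 4I) = 2, so the eigenspace has dimension 3 - 2 = 1: the geometric multiplicity is 1.

Since 1 < 2, A is not diagonalizable.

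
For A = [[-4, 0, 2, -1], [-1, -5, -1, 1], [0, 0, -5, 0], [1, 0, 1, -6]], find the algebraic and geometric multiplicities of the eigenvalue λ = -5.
The characteristic polynomial is (x + 5)^4, so the factor x + 5 appears with exponent 4: the algebraic multiplicity is 4.

rank(A + 5I) = 2, so the eigenspace has dimension 4 - 2 = 2: the geometric multiplicity is 2.

Since 2 < 4, A is not diagonalizable.

algebraic multiplicity 4, geometric multiplicity 2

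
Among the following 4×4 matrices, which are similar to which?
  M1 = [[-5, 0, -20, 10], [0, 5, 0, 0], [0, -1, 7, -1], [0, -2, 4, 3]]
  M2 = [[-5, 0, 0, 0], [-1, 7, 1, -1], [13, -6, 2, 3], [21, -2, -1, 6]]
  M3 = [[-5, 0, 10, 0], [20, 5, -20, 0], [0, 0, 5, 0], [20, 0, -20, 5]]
2 classes: {M1, M2}, {M3}

Characteristic polynomials: χ_{M1} = (x - 5)^3(x + 5), χ_{M2} = (x - 5)^3(x + 5), χ_{M3} = (x - 5)^3(x + 5).

{M1, M2}: invariant factors x - 5, (x - 5)^2(x + 5).

{M3}: invariant factors x - 5, x - 5, (x - 5)(x + 5).

Matrices are similar if and only if their invariant-factor lists agree; the partition into similarity classes is {M1, M2}, {M3}.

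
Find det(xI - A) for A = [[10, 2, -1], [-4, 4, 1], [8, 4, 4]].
χ_A(x) = (x - 6)^3

xI - A = [[x - 10, -2, 1], [4, x - 4, -1], [-8, -4, x - 4]].

Expanding det(xI - A) along the first row:
det(xI - A) = + (x - 10)·det([[x - 4, -1], [-4, x - 4]]) - (-2)·det([[4, -1], [-8, x - 4]]) + (1)·det([[4, x - 4], [-8, -4]]).

Evaluating gives χ_A(x) = x^3 - 18x^2 + 108x - 216 = (x - 6)^3.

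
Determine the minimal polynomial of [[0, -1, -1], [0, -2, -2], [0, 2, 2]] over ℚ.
m_A(x) = x^2

The characteristic polynomial factors as x^3. The minimal polynomial is ∏(x - λ)^{k_λ} where k_λ is the size of the largest Jordan block at λ.

For λ = 0: rank(A) = 1, and the largest Jordan block has size 2 (the smallest k with rank(A^k) = rank(A^(k+1))).

So m_A(x) = x^2.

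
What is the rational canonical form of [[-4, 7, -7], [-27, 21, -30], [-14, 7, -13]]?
R = [[0, 0, 0], [1, 0, 4], [0, 1, 4]]

The invariant factors of A (the non-unit diagonal entries of the Smith normal form of xI - A over ℚ[x]) are x(x^2 - 4x - 4), each dividing the next. The characteristic polynomial is their product, x(x^2 - 4x - 4).

The rational canonical form is the block-diagonal matrix of companion matrices C(f_i):
R = [[0, 0, 0], [1, 0, 4], [0, 1, 4]].

Note the characteristic polynomial does not split into linear factors over ℚ, so A has no Jordan form over ℚ; the rational canonical form exists over any field.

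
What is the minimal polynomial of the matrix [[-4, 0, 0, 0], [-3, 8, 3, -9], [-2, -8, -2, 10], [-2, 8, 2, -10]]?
m_A(x) = x^2(x + 4)

The characteristic polynomial factors as x^2(x + 4)^2. The minimal polynomial is ∏(x - λ)^{k_λ} where k_λ is the size of the largest Jordan block at λ.

For λ = -4: rank(A + 4I) = 2, and the largest Jordan block has size 1 (the smallest k with rank((A + 4I)^k) = rank((A + 4I)^(k+1))).
For λ = 0: rank(A) = 3, and the largest Jordan block has size 2 (the smallest k with rank(A^k) = rank(A^(k+1))).

So m_A(x) = x^2(x + 4).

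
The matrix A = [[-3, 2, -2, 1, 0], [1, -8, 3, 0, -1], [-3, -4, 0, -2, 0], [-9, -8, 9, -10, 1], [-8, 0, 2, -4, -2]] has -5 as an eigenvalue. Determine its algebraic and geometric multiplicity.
The characteristic polynomial is (x + 4)^2(x + 5)^3, so the factor x + 5 appears with exponent 3: the algebraic multiplicity is 3.

rank(A + 5I) = 4, so the eigenspace has dimension 5 - 4 = 1: the geometric multiplicity is 1.

Since 1 < 3, A is not diagonalizable.

algebraic multiplicity 3, geometric multiplicity 1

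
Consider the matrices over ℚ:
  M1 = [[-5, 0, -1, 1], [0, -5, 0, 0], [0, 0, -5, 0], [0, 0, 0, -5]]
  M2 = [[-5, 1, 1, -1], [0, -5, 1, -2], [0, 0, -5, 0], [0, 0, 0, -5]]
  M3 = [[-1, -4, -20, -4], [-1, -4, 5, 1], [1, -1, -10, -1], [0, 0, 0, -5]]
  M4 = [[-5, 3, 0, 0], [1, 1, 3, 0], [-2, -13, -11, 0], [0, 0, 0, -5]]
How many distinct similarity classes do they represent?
Characteristic polynomials: χ_{M1} = (x + 5)^4, χ_{M2} = (x + 5)^4, χ_{M3} = (x + 5)^4, χ_{M4} = (x + 5)^4.

{M1, M3}: invariant factors x + 5, x + 5, (x + 5)^2.

{M2, M4}: invariant factors x + 5, (x + 5)^3.

Matrices are similar if and only if their invariant-factor lists agree; the partition into similarity classes is {M1, M3}, {M2, M4}.

2 classes: {M1, M3}, {M2, M4}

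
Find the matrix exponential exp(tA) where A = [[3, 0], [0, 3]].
A has Jordan form J = [[3, 0], [0, 3]] with A = PJP^{-1}, so e^{tA} = P e^{tJ} P^{-1}.

For a Jordan block J_k(λ), e^{tJ_k(λ)} = e^{λt} · (I + tN + t^2 N^2/2! + ... + t^{k-1} N^{k-1}/(k-1)!) where N is the nilpotent superdiagonal part.

Assembling the blocks and conjugating back gives the entries of e^{tA} as shown above.

e^{tA} = [[e^{3*t}, 0], [0, e^{3*t}]]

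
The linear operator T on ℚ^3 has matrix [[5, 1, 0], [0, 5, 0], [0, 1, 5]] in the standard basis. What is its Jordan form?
The characteristic polynomial is det(xI - A) = (x - 5)^3, so the eigenvalues are 5 (algebraic multiplicity 3).

For λ = 5: rank(A - 5I) = 1, rank((A - 5I)^2) = 0. The eigenspace has dimension 3 - 1 = 2, so there are 2 Jordan blocks; the rank sequence gives block sizes [2, 1].

Assembling the blocks gives the Jordan form J above.

J = [[5, 1, 0], [0, 5, 0], [0, 0, 5]]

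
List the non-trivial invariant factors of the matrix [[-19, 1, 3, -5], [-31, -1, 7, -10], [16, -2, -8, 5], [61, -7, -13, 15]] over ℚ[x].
The Jordan structure of A has elementary divisors (x + 5), (x + 4)^2, x. Arranging the block sizes at each eigenvalue in decreasing order and taking row products gives the invariant factors.

Invariant factors (smallest first, each dividing the next): x(x + 4)^2(x + 5).

Check: the last factor x(x + 4)^2(x + 5) is the minimal polynomial, and the product x(x + 4)^2(x + 5) is the characteristic polynomial.

x(x + 4)^2(x + 5)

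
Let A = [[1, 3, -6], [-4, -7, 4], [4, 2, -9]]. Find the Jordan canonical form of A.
J = [[-5, 1, 0], [0, -5, 0], [0, 0, -5]]

The characteristic polynomial is det(xI - A) = (x + 5)^3, so the eigenvalues are -5 (algebraic multiplicity 3).

For λ = -5: rank(A + 5I) = 1, rank((A + 5I)^2) = 0. The eigenspace has dimension 3 - 1 = 2, so there are 2 Jordan blocks; the rank sequence gives block sizes [2, 1].

Assembling the blocks gives the Jordan form J above.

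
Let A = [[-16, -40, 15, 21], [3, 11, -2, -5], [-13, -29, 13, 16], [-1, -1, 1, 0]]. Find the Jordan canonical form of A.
The characteristic polynomial is det(xI - A) = x^2(x - 4)^2, so the eigenvalues are 0 (algebraic multiplicity 2), 4 (algebraic multiplicity 2).

For λ = 0: rank(A) = 3, rank(A^2) = 2. The eigenspace has dimension 4 - 3 = 1, so there is 1 Jordan block; the rank sequence gives block sizes [2].

For λ = 4: rank(A - 4I) = 3, rank((A - 4I)^2) = 2. The eigenspace has dimension 4 - 3 = 1, so there is 1 Jordan block; the rank sequence gives block sizes [2].

Assembling the blocks gives the Jordan form J above.

J = [[0, 1, 0, 0], [0, 0, 0, 0], [0, 0, 4, 1], [0, 0, 0, 4]]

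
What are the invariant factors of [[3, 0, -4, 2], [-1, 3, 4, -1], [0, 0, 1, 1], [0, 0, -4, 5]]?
(x - 3)^2, (x - 3)^2

The Jordan structure of A has elementary divisors (x - 3)^2, (x - 3)^2. Arranging the block sizes at each eigenvalue in decreasing order and taking row products gives the invariant factors.

Invariant factors (smallest first, each dividing the next): (x - 3)^2, (x - 3)^2.

Check: the last factor (x - 3)^2 is the minimal polynomial, and the product (x - 3)^4 is the characteristic polynomial.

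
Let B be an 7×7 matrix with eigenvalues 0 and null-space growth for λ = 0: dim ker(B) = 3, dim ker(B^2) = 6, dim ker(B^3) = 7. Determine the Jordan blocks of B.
λ = 0: successive nullity increments [3, 3, 1] count blocks of size ≥ k; block sizes are [3, 2, 2].

Jordan blocks: (0, 3), (0, 2), (0, 2)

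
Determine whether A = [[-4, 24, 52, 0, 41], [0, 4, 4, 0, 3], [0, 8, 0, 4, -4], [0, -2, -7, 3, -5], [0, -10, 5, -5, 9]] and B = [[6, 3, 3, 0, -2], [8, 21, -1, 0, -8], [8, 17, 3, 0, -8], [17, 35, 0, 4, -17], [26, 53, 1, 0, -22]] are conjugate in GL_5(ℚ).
Yes.

Two matrices over a field are similar if and only if they have the same invariant factors.

Both A and B have characteristic polynomial (x - 4)^4(x + 4) and minimal polynomial (x - 4)^3(x + 4). Computing further, both have invariant factors x - 4, (x - 4)^3(x + 4). Hence A and B are similar.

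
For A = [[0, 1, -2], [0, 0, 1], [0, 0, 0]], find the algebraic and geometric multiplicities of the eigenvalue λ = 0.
The characteristic polynomial is x^3, so the factor x appears with exponent 3: the algebraic multiplicity is 3.

rank(A) = 2, so the eigenspace has dimension 3 - 2 = 1: the geometric multiplicity is 1.

Since 1 < 3, A is not diagonalizable.

algebraic multiplicity 3, geometric multiplicity 1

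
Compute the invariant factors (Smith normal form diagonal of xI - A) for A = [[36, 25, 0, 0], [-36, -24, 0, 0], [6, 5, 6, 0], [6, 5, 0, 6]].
The Jordan structure of A has elementary divisors (x - 6)^2, (x - 6), (x - 6). Arranging the block sizes at each eigenvalue in decreasing order and taking row products gives the invariant factors.

Invariant factors (smallest first, each dividing the next): x - 6, x - 6, (x - 6)^2.

Check: the last factor (x - 6)^2 is the minimal polynomial, and the product (x - 6)^4 is the characteristic polynomial.

x - 6, x - 6, (x - 6)^2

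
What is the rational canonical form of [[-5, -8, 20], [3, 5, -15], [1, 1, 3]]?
R = [[0, 0, 2], [1, 0, 6], [0, 1, 3]]

The invariant factors of A (the non-unit diagonal entries of the Smith normal form of xI - A over ℚ[x]) are (x + 1)(x^2 - 4x - 2), each dividing the next. The characteristic polynomial is their product, (x + 1)(x^2 - 4x - 2).

The rational canonical form is the block-diagonal matrix of companion matrices C(f_i):
R = [[0, 0, 2], [1, 0, 6], [0, 1, 3]].

Note the characteristic polynomial does not split into linear factors over ℚ, so A has no Jordan form over ℚ; the rational canonical form exists over any field.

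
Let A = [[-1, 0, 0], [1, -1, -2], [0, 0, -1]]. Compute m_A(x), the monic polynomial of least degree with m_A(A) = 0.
m_A(x) = (x + 1)^2

The characteristic polynomial factors as (x + 1)^3. The minimal polynomial is ∏(x - λ)^{k_λ} where k_λ is the size of the largest Jordan block at λ.

For λ = -1: rank(A + I) = 1, and the largest Jordan block has size 2 (the smallest k with rank((A + I)^k) = rank((A + I)^(k+1))).

So m_A(x) = (x + 1)^2.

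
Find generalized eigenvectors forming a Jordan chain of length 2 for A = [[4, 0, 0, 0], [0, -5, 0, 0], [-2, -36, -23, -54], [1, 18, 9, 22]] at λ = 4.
We seek v_1 ∈ ker((A - 4I)^2) \ ker(A - 4I), then set v_{i+1} = (A - 4I) v_i.

One such chain is v_1 = [[1, 0, 0, 0]]^T, v_2 = [[0, 0, -2, 1]]^T. Check: (A - 4I) v_2 = [[0, 0, 0, 0]]^T = 0.

v_1 = [[1, 0, 0, 0]]^T, v_2 = [[0, 0, -2, 1]]^T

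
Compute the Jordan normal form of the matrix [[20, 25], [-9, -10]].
The characteristic polynomial is det(xI - A) = (x - 5)^2, so the eigenvalues are 5 (algebraic multiplicity 2).

For λ = 5: rank(A - 5I) = 1, rank((A - 5I)^2) = 0. The eigenspace has dimension 2 - 1 = 1, so there is 1 Jordan block; the rank sequence gives block sizes [2].

Assembling the blocks gives the Jordan form J above.

J = [[5, 1], [0, 5]]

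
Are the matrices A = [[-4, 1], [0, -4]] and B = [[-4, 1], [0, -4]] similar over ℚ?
Two matrices over a field are similar if and only if they have the same invariant factors.

Both A and B have characteristic polynomial (x + 4)^2 and minimal polynomial (x + 4)^2. Computing further, both have invariant factors (x + 4)^2. Hence A and B are similar.

Yes.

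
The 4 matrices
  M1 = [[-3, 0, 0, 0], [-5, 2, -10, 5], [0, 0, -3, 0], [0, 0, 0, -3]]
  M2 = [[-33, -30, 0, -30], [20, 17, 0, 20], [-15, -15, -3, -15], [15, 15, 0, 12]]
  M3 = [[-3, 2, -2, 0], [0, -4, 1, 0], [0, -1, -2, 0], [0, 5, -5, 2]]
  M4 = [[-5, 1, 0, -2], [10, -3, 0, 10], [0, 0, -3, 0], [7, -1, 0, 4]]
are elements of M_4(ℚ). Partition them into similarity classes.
2 classes: {M1, M2}, {M3, M4}

Characteristic polynomials: χ_{M1} = (x - 2)(x + 3)^3, χ_{M2} = (x - 2)(x + 3)^3, χ_{M3} = (x - 2)(x + 3)^3, χ_{M4} = (x - 2)(x + 3)^3.

{M1, M2}: invariant factors x + 3, x + 3, (x - 2)(x + 3).

{M3, M4}: invariant factors x + 3, (x - 2)(x + 3)^2.

Matrices are similar if and only if their invariant-factor lists agree; the partition into similarity classes is {M1, M2}, {M3, M4}.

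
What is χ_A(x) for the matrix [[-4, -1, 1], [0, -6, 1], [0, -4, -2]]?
χ_A(x) = (x + 4)^3

xI - A = [[x + 4, 1, -1], [0, x + 6, -1], [0, 4, x + 2]].

Expanding det(xI - A) along the first row:
det(xI - A) = + (x + 4)·det([[x + 6, -1], [4, x + 2]]) - (1)·det([[0, -1], [0, x + 2]]) + (-1)·det([[0, x + 6], [0, 4]]).

Evaluating gives χ_A(x) = x^3 + 12x^2 + 48x + 64 = (x + 4)^3.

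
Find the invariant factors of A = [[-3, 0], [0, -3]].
The Jordan structure of A has elementary divisors (x + 3), (x + 3). Arranging the block sizes at each eigenvalue in decreasing order and taking row products gives the invariant factors.

Invariant factors (smallest first, each dividing the next): x + 3, x + 3.

Check: the last factor x + 3 is the minimal polynomial, and the product (x + 3)^2 is the characteristic polynomial.

x + 3, x + 3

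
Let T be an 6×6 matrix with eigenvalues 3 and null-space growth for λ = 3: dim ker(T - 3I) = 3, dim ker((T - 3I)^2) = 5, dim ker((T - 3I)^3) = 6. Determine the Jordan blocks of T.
λ = 3: successive nullity increments [3, 2, 1] count blocks of size ≥ k; block sizes are [3, 2, 1].

Jordan blocks: (3, 3), (3, 2), (3, 1)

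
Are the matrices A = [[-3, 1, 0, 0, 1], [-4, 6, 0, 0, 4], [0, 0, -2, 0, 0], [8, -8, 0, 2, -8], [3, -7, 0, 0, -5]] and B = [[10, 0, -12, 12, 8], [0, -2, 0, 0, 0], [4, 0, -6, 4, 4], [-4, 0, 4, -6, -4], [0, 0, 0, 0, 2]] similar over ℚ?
No.

Both have characteristic polynomial (x - 2)^2(x + 2)^3, but the minimal polynomial of A is (x - 2)(x + 2)^2 while the minimal polynomial of B is (x - 2)(x + 2). The minimal polynomial is a similarity invariant, so A and B are not similar.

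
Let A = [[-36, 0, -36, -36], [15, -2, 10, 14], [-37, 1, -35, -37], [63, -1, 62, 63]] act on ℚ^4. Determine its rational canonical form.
The invariant factors of A (the non-unit diagonal entries of the Smith normal form of xI - A over ℚ[x]) are (x + 2)^2(x + 3)^2, each dividing the next. The characteristic polynomial is their product, (x + 2)^2(x + 3)^2.

The rational canonical form is the block-diagonal matrix of companion matrices C(f_i):
R = [[0, 0, 0, -36], [1, 0, 0, -60], [0, 1, 0, -37], [0, 0, 1, -10]].

R = [[0, 0, 0, -36], [1, 0, 0, -60], [0, 1, 0, -37], [0, 0, 1, -10]]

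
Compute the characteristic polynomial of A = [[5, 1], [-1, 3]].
χ_A(x) = (x - 4)^2

xI - A = [[x - 5, -1], [1, x - 3]].

Expanding det(xI - A) along the first row:
det(xI - A) = + (x - 5)·det([[x - 3]]) - (-1)·det([[1]]).

Evaluating gives χ_A(x) = x^2 - 8x + 16 = (x - 4)^2.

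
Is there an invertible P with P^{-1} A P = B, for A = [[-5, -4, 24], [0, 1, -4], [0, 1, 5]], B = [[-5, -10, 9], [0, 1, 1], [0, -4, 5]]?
Yes.

Two matrices over a field are similar if and only if they have the same invariant factors.

Both A and B have characteristic polynomial (x - 3)^2(x + 5) and minimal polynomial (x - 3)^2(x + 5). Computing further, both have invariant factors (x - 3)^2(x + 5). Hence A and B are similar.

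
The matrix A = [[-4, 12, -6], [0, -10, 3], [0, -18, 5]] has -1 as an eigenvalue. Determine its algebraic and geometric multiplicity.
algebraic multiplicity 1, geometric multiplicity 1

The characteristic polynomial is (x + 1)(x + 4)^2, so the factor x + 1 appears with exponent 1: the algebraic multiplicity is 1.

rank(A + I) = 2, so the eigenspace has dimension 3 - 2 = 1: the geometric multiplicity is 1.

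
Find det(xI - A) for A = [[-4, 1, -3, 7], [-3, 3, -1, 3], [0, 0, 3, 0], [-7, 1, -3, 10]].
χ_A(x) = (x - 3)^4

xI - A = [[x + 4, -1, 3, -7], [3, x - 3, 1, -3], [0, 0, x - 3, 0], [7, -1, 3, x - 10]].

Expanding det(xI - A) along the first row:
det(xI - A) = + (x + 4)·det([[x - 3, 1, -3], [0, x - 3, 0], [-1, 3, x - 10]]) - (-1)·det([[3, 1, -3], [0, x - 3, 0], [7, 3, x - 10]]) + (3)·det([[3, x - 3, -3], [0, 0, 0], [7, -1, x - 10]]) - (-7)·det([[3, x - 3, 1], [0, 0, x - 3], [7, -1, 3]]).

Evaluating gives χ_A(x) = x^4 - 12x^3 + 54x^2 - 108x + 81 = (x - 3)^4.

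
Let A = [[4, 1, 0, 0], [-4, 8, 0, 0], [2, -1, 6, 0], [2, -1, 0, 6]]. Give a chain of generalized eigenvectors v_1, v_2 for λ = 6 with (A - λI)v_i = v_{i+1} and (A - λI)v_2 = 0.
We seek v_1 ∈ ker((A - 6I)^2) \ ker(A - 6I), then set v_{i+1} = (A - 6I) v_i.

One such chain is v_1 = [[0, 1, 1, 2]]^T, v_2 = [[1, 2, -1, -1]]^T. Check: (A - 6I) v_2 = [[0, 0, 0, 0]]^T = 0.

v_1 = [[0, 1, 1, 2]]^T, v_2 = [[1, 2, -1, -1]]^T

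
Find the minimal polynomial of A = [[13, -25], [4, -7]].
The characteristic polynomial factors as (x - 3)^2. The minimal polynomial is ∏(x - λ)^{k_λ} where k_λ is the size of the largest Jordan block at λ.

For λ = 3: rank(A - 3I) = 1, and the largest Jordan block has size 2 (the smallest k with rank((A - 3I)^k) = rank((A - 3I)^(k+1))).

So m_A(x) = (x - 3)^2.

m_A(x) = (x - 3)^2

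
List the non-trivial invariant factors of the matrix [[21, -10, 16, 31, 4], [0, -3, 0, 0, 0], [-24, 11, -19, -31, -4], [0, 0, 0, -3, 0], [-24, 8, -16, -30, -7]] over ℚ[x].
The Jordan structure of A has elementary divisors (x + 3)^2, (x + 3)^2, (x - 1). Arranging the block sizes at each eigenvalue in decreasing order and taking row products gives the invariant factors.

Invariant factors (smallest first, each dividing the next): (x + 3)^2, (x - 1)(x + 3)^2.

Check: the last factor (x - 1)(x + 3)^2 is the minimal polynomial, and the product (x - 1)(x + 3)^4 is the characteristic polynomial.

(x + 3)^2, (x - 1)(x + 3)^2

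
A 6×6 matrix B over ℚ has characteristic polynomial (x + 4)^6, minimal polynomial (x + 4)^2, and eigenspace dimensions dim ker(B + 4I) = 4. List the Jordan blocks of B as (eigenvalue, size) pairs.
λ = -4: algebraic multiplicity 6 (exponent in χ_B), largest block size 2 (exponent in m_B), 4 blocks (geometric multiplicity). These force block sizes [2, 2, 1, 1].

Jordan blocks: (-4, 2), (-4, 2), (-4, 1), (-4, 1)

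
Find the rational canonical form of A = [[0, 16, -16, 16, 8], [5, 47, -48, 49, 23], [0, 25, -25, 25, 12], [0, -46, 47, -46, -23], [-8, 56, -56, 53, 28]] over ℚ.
R = [[0, 0, 0, 0, 8], [1, 0, 0, 0, -20], [0, 1, 0, 0, 14], [0, 0, 1, 0, -7], [0, 0, 0, 1, 4]]

The invariant factors of A (the non-unit diagonal entries of the Smith normal form of xI - A over ℚ[x]) are (x - 2)^2(x^3 + 3x - 2), each dividing the next. The characteristic polynomial is their product, (x - 2)^2(x^3 + 3x - 2).

The rational canonical form is the block-diagonal matrix of companion matrices C(f_i):
R = [[0, 0, 0, 0, 8], [1, 0, 0, 0, -20], [0, 1, 0, 0, 14], [0, 0, 1, 0, -7], [0, 0, 0, 1, 4]].

Note the characteristic polynomial does not split into linear factors over ℚ, so A has no Jordan form over ℚ; the rational canonical form exists over any field.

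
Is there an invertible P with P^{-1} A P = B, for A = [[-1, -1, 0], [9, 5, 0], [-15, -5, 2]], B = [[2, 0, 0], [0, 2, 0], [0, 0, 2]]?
Both have characteristic polynomial (x - 2)^3, but the minimal polynomial of A is (x - 2)^2 while the minimal polynomial of B is x - 2. The minimal polynomial is a similarity invariant, so A and B are not similar.

No.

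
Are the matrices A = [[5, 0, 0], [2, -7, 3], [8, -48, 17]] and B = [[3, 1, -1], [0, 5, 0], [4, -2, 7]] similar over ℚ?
Two matrices over a field are similar if and only if they have the same invariant factors.

Both A and B have characteristic polynomial (x - 5)^3 and minimal polynomial (x - 5)^2. Computing further, both have invariant factors x - 5, (x - 5)^2. Hence A and B are similar.

Yes.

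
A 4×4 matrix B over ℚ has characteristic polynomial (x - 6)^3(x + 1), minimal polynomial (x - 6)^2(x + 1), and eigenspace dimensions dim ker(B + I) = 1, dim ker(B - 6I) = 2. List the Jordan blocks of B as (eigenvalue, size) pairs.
Jordan blocks: (-1, 1), (6, 2), (6, 1)

λ = -1: algebraic multiplicity 1 (exponent in χ_B), largest block size 1 (exponent in m_B), 1 block (geometric multiplicity). This forces block sizes [1].
λ = 6: algebraic multiplicity 3 (exponent in χ_B), largest block size 2 (exponent in m_B), 2 blocks (geometric multiplicity). These force block sizes [2, 1].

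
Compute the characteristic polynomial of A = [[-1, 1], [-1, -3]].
xI - A = [[x + 1, -1], [1, x + 3]].

Expanding det(xI - A) along the first row:
det(xI - A) = + (x + 1)·det([[x + 3]]) - (-1)·det([[1]]).

Evaluating gives χ_A(x) = x^2 + 4x + 4 = (x + 2)^2.

χ_A(x) = (x + 2)^2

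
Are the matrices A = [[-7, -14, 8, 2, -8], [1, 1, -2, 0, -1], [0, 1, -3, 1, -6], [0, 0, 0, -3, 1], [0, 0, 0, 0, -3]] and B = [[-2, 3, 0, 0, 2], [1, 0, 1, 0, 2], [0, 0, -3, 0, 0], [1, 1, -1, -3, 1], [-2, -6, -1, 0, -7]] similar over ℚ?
Two matrices over a field are similar if and only if they have the same invariant factors.

Both A and B have characteristic polynomial (x + 3)^5 and minimal polynomial (x + 3)^3. Computing further, both have invariant factors (x + 3)^2, (x + 3)^3. Hence A and B are similar.

Yes.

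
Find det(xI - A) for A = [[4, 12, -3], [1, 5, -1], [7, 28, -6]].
xI - A = [[x - 4, -12, 3], [-1, x - 5, 1], [-7, -28, x + 6]].

Expanding det(xI - A) along the first row:
det(xI - A) = + (x - 4)·det([[x - 5, 1], [-28, x + 6]]) - (-12)·det([[-1, 1], [-7, x + 6]]) + (3)·det([[-1, x - 5], [-7, -28]]).

Evaluating gives χ_A(x) = x^3 - 3x^2 + 3x - 1 = (x - 1)^3.

χ_A(x) = (x - 1)^3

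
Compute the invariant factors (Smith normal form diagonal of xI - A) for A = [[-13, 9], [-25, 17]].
(x - 2)^2

The Jordan structure of A has elementary divisors (x - 2)^2. Arranging the block sizes at each eigenvalue in decreasing order and taking row products gives the invariant factors.

Invariant factors (smallest first, each dividing the next): (x - 2)^2.

Check: the last factor (x - 2)^2 is the minimal polynomial, and the product (x - 2)^2 is the characteristic polynomial.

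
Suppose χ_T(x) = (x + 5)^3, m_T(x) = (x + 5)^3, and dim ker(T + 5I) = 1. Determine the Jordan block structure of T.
Jordan blocks: (-5, 3)

λ = -5: algebraic multiplicity 3 (exponent in χ_T), largest block size 3 (exponent in m_T), 1 block (geometric multiplicity). This forces block sizes [3].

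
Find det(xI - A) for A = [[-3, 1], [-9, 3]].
χ_A(x) = x^2

xI - A = [[x + 3, -1], [9, x - 3]].

Expanding det(xI - A) along the first row:
det(xI - A) = + (x + 3)·det([[x - 3]]) - (-1)·det([[9]]).

Evaluating gives χ_A(x) = x^2.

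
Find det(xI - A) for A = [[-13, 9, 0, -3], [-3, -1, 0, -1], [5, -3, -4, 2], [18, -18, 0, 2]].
xI - A = [[x + 13, -9, 0, 3], [3, x + 1, 0, 1], [-5, 3, x + 4, -2], [-18, 18, 0, x - 2]].

Expanding det(xI - A) along the first row:
det(xI - A) = + (x + 13)·det([[x + 1, 0, 1], [3, x + 4, -2], [18, 0, x - 2]]) - (-9)·det([[3, 0, 1], [-5, x + 4, -2], [-18, 0, x - 2]]) + (0)·det([[3, x + 1, 1], [-5, 3, -2], [-18, 18, x - 2]]) - (3)·det([[3, x + 1, 0], [-5, 3, x + 4], [-18, 18, 0]]).

Evaluating gives χ_A(x) = x^4 + 16x^3 + 96x^2 + 256x + 256 = (x + 4)^4.

χ_A(x) = (x + 4)^4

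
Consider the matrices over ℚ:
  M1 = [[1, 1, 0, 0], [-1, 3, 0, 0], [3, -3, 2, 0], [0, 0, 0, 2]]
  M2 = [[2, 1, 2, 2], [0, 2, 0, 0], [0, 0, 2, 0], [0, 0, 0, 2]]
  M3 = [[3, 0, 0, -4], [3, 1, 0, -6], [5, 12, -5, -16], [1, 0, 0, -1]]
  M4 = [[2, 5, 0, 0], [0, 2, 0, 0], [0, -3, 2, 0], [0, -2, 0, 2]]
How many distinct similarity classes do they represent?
Characteristic polynomials: χ_{M1} = (x - 2)^4, χ_{M2} = (x - 2)^4, χ_{M3} = (x - 1)^3(x + 5), χ_{M4} = (x - 2)^4.

{M1, M2, M4}: invariant factors x - 2, x - 2, (x - 2)^2.

{M3}: invariant factors x - 1, (x - 1)^2(x + 5).

Matrices are similar if and only if their invariant-factor lists agree; the partition into similarity classes is {M1, M2, M4}, {M3}.

2 classes: {M1, M2, M4}, {M3}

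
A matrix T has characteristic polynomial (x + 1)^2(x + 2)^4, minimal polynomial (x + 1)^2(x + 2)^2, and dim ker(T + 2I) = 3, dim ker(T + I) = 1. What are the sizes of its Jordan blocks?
Jordan blocks: (-2, 2), (-2, 1), (-2, 1), (-1, 2)

λ = -2: algebraic multiplicity 4 (exponent in χ_T), largest block size 2 (exponent in m_T), 3 blocks (geometric multiplicity). These force block sizes [2, 1, 1].
λ = -1: algebraic multiplicity 2 (exponent in χ_T), largest block size 2 (exponent in m_T), 1 block (geometric multiplicity). This forces block sizes [2].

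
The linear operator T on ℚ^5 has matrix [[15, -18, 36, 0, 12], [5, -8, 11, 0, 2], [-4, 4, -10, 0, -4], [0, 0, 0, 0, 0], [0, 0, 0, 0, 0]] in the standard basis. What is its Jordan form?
J = [[-3, 0, 0, 0, 0], [0, 0, 1, 0, 0], [0, 0, 0, 0, 0], [0, 0, 0, 0, 0], [0, 0, 0, 0, 0]]

The characteristic polynomial is det(xI - A) = x^4(x + 3), so the eigenvalues are -3 (algebraic multiplicity 1), 0 (algebraic multiplicity 4).

For λ = -3: algebraic multiplicity 1 gives one 1×1 block.

For λ = 0: rank(A) = 2, rank(A^2) = 1. The eigenspace has dimension 5 - 2 = 3, so there are 3 Jordan blocks; the rank sequence gives block sizes [2, 1, 1].

Assembling the blocks gives the Jordan form J above.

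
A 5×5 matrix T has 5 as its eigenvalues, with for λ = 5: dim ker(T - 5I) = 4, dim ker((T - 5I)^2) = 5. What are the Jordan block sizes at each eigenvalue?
λ = 5: successive nullity increments [4, 1] count blocks of size ≥ k; block sizes are [2, 1, 1, 1].

Jordan blocks: (5, 2), (5, 1), (5, 1), (5, 1)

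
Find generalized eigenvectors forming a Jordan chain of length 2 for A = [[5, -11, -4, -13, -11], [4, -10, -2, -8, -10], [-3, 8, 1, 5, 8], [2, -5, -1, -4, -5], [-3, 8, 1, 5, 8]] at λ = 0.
We seek v_1 ∈ ker(A^2) \ ker(A), then set v_{i+1} = A v_i.

One such chain is v_1 = [[-1, 1, -1, 0, -1]]^T, v_2 = [[-1, -2, 2, -1, 2]]^T. Check: A v_2 = [[0, 0, 0, 0, 0]]^T = 0.

v_1 = [[-1, 1, -1, 0, -1]]^T, v_2 = [[-1, -2, 2, -1, 2]]^T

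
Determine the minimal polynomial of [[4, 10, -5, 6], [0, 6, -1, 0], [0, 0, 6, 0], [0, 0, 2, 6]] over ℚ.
m_A(x) = (x - 6)^2(x - 4)

The characteristic polynomial factors as (x - 6)^3(x - 4). The minimal polynomial is ∏(x - λ)^{k_λ} where k_λ is the size of the largest Jordan block at λ.

For λ = 4: rank(A - 4I) = 3, and the largest Jordan block has size 1 (the smallest k with rank((A - 4I)^k) = rank((A - 4I)^(k+1))).
For λ = 6: rank(A - 6I) = 2, and the largest Jordan block has size 2 (the smallest k with rank((A - 6I)^k) = rank((A - 6I)^(k+1))).

So m_A(x) = (x - 6)^2(x - 4).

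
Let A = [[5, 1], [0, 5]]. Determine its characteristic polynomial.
χ_A(x) = (x - 5)^2

xI - A = [[x - 5, -1], [0, x - 5]].

Expanding det(xI - A) along the first row:
det(xI - A) = + (x - 5)·det([[x - 5]]) - (-1)·det([[0]]).

Evaluating gives χ_A(x) = x^2 - 10x + 25 = (x - 5)^2.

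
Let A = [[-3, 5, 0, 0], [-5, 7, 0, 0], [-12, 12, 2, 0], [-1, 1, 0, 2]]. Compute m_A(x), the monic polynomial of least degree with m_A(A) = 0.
The characteristic polynomial factors as (x - 2)^4. The minimal polynomial is ∏(x - λ)^{k_λ} where k_λ is the size of the largest Jordan block at λ.

For λ = 2: rank(A - 2I) = 1, and the largest Jordan block has size 2 (the smallest k with rank((A - 2I)^k) = rank((A - 2I)^(k+1))).

So m_A(x) = (x - 2)^2.

m_A(x) = (x - 2)^2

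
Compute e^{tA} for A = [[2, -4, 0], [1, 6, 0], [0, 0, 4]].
A has Jordan form J = [[4, 1, 0], [0, 4, 0], [0, 0, 4]] with A = PJP^{-1}, so e^{tA} = P e^{tJ} P^{-1}.

For a Jordan block J_k(λ), e^{tJ_k(λ)} = e^{λt} · (I + tN + t^2 N^2/2! + ... + t^{k-1} N^{k-1}/(k-1)!) where N is the nilpotent superdiagonal part.

Assembling the blocks and conjugating back gives the entries of e^{tA} as shown above.

e^{tA} = [[(1 - 2*t)*e^{4*t}, -4*t*e^{4*t}, 0], [t*e^{4*t}, (2*t + 1)*e^{4*t}, 0], [0, 0, e^{4*t}]]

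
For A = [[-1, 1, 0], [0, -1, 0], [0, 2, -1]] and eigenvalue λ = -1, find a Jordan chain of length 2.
v_1 = [[-2, 1, -2]]^T, v_2 = [[1, 0, 2]]^T

We seek v_1 ∈ ker((A + I)^2) \ ker(A + I), then set v_{i+1} = (A + I) v_i.

One such chain is v_1 = [[-2, 1, -2]]^T, v_2 = [[1, 0, 2]]^T. Check: (A + I) v_2 = [[0, 0, 0]]^T = 0.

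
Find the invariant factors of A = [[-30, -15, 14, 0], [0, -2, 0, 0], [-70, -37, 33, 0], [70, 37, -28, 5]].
The Jordan structure of A has elementary divisors (x + 2)^2, (x - 5), (x - 5). Arranging the block sizes at each eigenvalue in decreasing order and taking row products gives the invariant factors.

Invariant factors (smallest first, each dividing the next): x - 5, (x - 5)(x + 2)^2.

Check: the last factor (x - 5)(x + 2)^2 is the minimal polynomial, and the product (x - 5)^2(x + 2)^2 is the characteristic polynomial.

x - 5, (x - 5)(x + 2)^2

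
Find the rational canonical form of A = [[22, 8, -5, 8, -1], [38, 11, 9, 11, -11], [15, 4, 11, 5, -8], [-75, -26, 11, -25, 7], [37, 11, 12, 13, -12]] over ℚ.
R = [[0, 5, 0, 0, 0], [1, 2, 0, 0, 0], [0, 0, 0, 0, -15], [0, 0, 1, 0, -1], [0, 0, 0, 1, 5]]

The invariant factors of A (the non-unit diagonal entries of the Smith normal form of xI - A over ℚ[x]) are x^2 - 2x - 5, (x - 3)(x^2 - 2x - 5), each dividing the next. The characteristic polynomial is their product, (x - 3)(x^2 - 2x - 5)^2.

The rational canonical form is the block-diagonal matrix of companion matrices C(f_i):
R = [[0, 5, 0, 0, 0], [1, 2, 0, 0, 0], [0, 0, 0, 0, -15], [0, 0, 1, 0, -1], [0, 0, 0, 1, 5]].

Note the characteristic polynomial does not split into linear factors over ℚ, so A has no Jordan form over ℚ; the rational canonical form exists over any field.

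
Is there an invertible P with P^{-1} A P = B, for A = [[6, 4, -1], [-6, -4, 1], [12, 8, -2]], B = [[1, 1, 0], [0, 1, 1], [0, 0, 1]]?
No.

trace(A) = 0 but trace(B) = 3. The trace is a similarity invariant, so A and B are not similar.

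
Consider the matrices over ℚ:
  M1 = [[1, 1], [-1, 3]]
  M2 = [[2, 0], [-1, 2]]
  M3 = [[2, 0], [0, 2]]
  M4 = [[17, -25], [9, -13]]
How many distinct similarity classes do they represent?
Characteristic polynomials: χ_{M1} = (x - 2)^2, χ_{M2} = (x - 2)^2, χ_{M3} = (x - 2)^2, χ_{M4} = (x - 2)^2.

{M1, M2, M4}: invariant factors (x - 2)^2.

{M3}: invariant factors x - 2, x - 2.

Matrices are similar if and only if their invariant-factor lists agree; the partition into similarity classes is {M1, M2, M4}, {M3}.

2 classes: {M1, M2, M4}, {M3}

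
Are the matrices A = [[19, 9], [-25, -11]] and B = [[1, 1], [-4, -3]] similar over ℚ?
No.

trace(A) = 8 but trace(B) = -2. The trace is a similarity invariant, so A and B are not similar.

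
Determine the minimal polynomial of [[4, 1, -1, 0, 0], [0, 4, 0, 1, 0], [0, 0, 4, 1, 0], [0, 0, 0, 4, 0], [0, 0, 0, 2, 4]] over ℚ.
m_A(x) = (x - 4)^2

The characteristic polynomial factors as (x - 4)^5. The minimal polynomial is ∏(x - λ)^{k_λ} where k_λ is the size of the largest Jordan block at λ.

For λ = 4: rank(A - 4I) = 2, and the largest Jordan block has size 2 (the smallest k with rank((A - 4I)^k) = rank((A - 4I)^(k+1))).

So m_A(x) = (x - 4)^2.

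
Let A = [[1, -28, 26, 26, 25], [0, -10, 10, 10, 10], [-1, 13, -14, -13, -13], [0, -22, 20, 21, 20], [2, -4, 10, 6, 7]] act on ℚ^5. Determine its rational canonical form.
R = [[1, 0, 0, 0, 0], [0, 0, 0, 0, 10], [0, 1, 0, 0, -22], [0, 0, 1, 0, 9], [0, 0, 0, 1, 4]]

The invariant factors of A (the non-unit diagonal entries of the Smith normal form of xI - A over ℚ[x]) are x - 1, (x - 5)(x - 1)(x^2 + 2x - 2), each dividing the next. The characteristic polynomial is their product, (x - 5)(x - 1)^2(x^2 + 2x - 2).

The rational canonical form is the block-diagonal matrix of companion matrices C(f_i):
R = [[1, 0, 0, 0, 0], [0, 0, 0, 0, 10], [0, 1, 0, 0, -22], [0, 0, 1, 0, 9], [0, 0, 0, 1, 4]].

Note the characteristic polynomial does not split into linear factors over ℚ, so A has no Jordan form over ℚ; the rational canonical form exists over any field.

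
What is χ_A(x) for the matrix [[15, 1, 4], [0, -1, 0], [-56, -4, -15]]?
xI - A = [[x - 15, -1, -4], [0, x + 1, 0], [56, 4, x + 15]].

Expanding det(xI - A) along the first row:
det(xI - A) = + (x - 15)·det([[x + 1, 0], [4, x + 15]]) - (-1)·det([[0, 0], [56, x + 15]]) + (-4)·det([[0, x + 1], [56, 4]]).

Evaluating gives χ_A(x) = x^3 + x^2 - x - 1 = (x - 1)(x + 1)^2.

χ_A(x) = (x - 1)(x + 1)^2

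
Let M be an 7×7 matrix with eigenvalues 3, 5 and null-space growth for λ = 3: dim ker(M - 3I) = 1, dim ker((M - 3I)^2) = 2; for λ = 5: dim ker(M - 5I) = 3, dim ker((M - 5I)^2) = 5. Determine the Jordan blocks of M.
Jordan blocks: (3, 2), (5, 2), (5, 2), (5, 1)

λ = 3: successive nullity increments [1, 1] count blocks of size ≥ k; block sizes are [2].
λ = 5: successive nullity increments [3, 2] count blocks of size ≥ k; block sizes are [2, 2, 1].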